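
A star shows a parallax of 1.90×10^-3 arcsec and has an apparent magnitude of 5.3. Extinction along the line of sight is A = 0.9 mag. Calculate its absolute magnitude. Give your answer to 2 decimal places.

M ≈ -4.21

d = 1/p = 1/1.90×10^-3″ = 526.3 pc
5 log₁₀(d/10 pc) = 5 log₁₀(526.3) − 5 = 8.606
M = m − 5 log₁₀(d/10) − A = 5.3 − 8.606 − 0.9 = -4.206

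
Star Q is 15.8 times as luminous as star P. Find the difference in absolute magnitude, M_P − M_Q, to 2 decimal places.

Pogson: ΔM = −2.5 log₁₀(ratio) = −2.5 log₁₀(15.8) = −2.5 × 1.1987 = -2.997
Star Q is brighter so has the smaller magnitude: M_P − M_Q is positive.

M_P − M_Q ≈ 3.00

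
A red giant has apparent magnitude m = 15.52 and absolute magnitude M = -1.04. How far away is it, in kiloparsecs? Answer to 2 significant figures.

d ≈ 21 kpc

μ = m − M = 16.560
m − M = 5 log₁₀ d − 5
log₁₀ d = (m − M)/5 + 1 = 4.3120
d = 10^4.3120 = 20510 pc
= 20.51 kpc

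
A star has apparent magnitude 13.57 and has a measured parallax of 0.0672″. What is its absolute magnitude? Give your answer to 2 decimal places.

d = 1/p = 1/0.0672″ = 14.88 pc
5 log₁₀(d/10 pc) = 5 log₁₀(14.88) − 5 = 0.863
M = m − 5 log₁₀(d/10) = 13.57 − 0.863 = 12.707

M ≈ 12.71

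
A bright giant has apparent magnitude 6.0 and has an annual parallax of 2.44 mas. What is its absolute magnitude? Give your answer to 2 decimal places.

p = 2.44 mas = 2.44×10^-3″ → d = 1/p = 409.8 pc
5 log₁₀(d/10 pc) = 5 log₁₀(409.8) − 5 = 8.063
M = m − 5 log₁₀(d/10) = 6.0 − 8.063 = -2.063

M ≈ -2.06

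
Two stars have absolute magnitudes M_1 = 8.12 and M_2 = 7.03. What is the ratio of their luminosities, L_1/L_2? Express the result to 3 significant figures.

L_1/L_2 ≈ 0.366

ΔM = M_1 − M_2 = 1.09
L_1/L_2 = 10^(−0.4 ΔM) = 10^-0.436 = 0.3664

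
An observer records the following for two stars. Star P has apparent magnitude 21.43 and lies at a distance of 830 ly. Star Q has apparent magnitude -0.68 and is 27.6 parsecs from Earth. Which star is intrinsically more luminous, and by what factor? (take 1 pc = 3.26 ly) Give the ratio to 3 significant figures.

Star Q is more luminous, by a factor of 8.21×10^6.

Star P: d = 830 ly / 3.26 = 254.6 pc
Star P: M = m − 5 log₁₀ d + 5 = 21.43 − 5·2.4059 + 5 = 14.401
Star Q: M = m − 5 log₁₀ d + 5 = -0.68 − 5·1.4409 + 5 = -2.885
ΔM = M_P − M_Q = 14.401 − (-2.885) = 17.285; smaller M is more luminous → Star Q.
L ratio = 10^(0.4 |ΔM|) = 10^6.914 = 8.205×10^6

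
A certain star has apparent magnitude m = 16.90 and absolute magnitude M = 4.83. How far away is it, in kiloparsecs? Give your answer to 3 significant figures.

d ≈ 2.59 kpc

Distance modulus: m − M = 16.90 − (4.83) = 12.070
m − M = 5 log₁₀ d − 5
log₁₀ d = (m − M)/5 + 1 = 3.4140
d = 10^3.4140 = 2594 pc
= 2.594 kpc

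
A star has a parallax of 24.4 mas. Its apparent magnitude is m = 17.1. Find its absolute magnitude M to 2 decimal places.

M ≈ 14.04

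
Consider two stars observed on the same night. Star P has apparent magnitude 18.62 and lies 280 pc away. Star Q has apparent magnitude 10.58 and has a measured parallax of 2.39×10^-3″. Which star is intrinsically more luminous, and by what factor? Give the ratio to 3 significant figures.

Star Q is more luminous, by a factor of 3670.

Star P: M = m − 5 log₁₀ d + 5 = 18.62 − 5·2.4472 + 5 = 11.384
Star Q: d = 1/p = 1/2.39×10^-3″ = 418.4 pc
Star Q: M = m − 5 log₁₀ d + 5 = 10.58 − 5·2.6216 + 5 = 2.472
ΔM = M_P − M_Q = 11.384 − (2.472) = 8.912; smaller M is more luminous → Star Q.
L ratio = 10^(0.4 |ΔM|) = 10^3.565 = 3672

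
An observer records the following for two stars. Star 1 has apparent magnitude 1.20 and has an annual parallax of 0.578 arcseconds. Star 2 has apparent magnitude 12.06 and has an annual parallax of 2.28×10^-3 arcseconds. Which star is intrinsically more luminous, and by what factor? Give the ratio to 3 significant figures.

Star 2 is more luminous, by a factor of 2.91.

Star 1: d = 1/p = 1/0.578″ = 1.730 pc
Star 1: M = m − 5 log₁₀ d + 5 = 1.20 − 5·0.2381 + 5 = 5.010
Star 2: d = 1/p = 1/2.28×10^-3″ = 438.6 pc
Star 2: M = m − 5 log₁₀ d + 5 = 12.06 − 5·2.6421 + 5 = 3.850
ΔM = M_1 − M_2 = 5.010 − (3.850) = 1.160; smaller M is more luminous → Star 2.
L ratio = 10^(0.4 |ΔM|) = 10^0.464 = 2.911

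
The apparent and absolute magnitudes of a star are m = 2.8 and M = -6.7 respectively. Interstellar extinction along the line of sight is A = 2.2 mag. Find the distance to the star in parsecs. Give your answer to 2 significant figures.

m − M = 5 log₁₀(d/10 pc) + A  ⇒  2.8 − (-6.7) − 2.2 = 5 log₁₀(d/10)
7.300 = 5 log₁₀(d/10)
log₁₀ d = (m − M − A)/5 + 1 = 2.4600
d = 10^2.4600 = 288.4 pc

d ≈ 290 pc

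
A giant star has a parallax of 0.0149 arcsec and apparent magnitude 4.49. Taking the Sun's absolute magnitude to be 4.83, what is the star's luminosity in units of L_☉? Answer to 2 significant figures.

L/L_☉ ≈ 62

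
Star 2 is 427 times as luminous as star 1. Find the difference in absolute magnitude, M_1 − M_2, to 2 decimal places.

M_1 − M_2 ≈ 6.58

Pogson: ΔM = −2.5 log₁₀(ratio) = −2.5 log₁₀(427) = −2.5 × 2.6304 = -6.576
Star 2 is brighter so has the smaller magnitude: M_1 − M_2 is positive.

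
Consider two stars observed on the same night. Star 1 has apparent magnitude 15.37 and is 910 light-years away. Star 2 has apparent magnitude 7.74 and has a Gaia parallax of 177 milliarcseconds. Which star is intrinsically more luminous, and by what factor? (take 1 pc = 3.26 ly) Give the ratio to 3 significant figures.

Star 1 is more luminous, by a factor of 2.17.

Star 1: d = 910 ly / 3.26 = 279.1 pc
Star 1: M = m − 5 log₁₀ d + 5 = 15.37 − 5·2.4458 + 5 = 8.141
Star 2: p = 177 mas = 0.177″ → d = 1/p = 5.650 pc
Star 2: M = m − 5 log₁₀ d + 5 = 7.74 − 5·0.7520 + 5 = 8.980
ΔM = M_1 − M_2 = 8.141 − (8.980) = -0.839; smaller M is more luminous → Star 1.
L ratio = 10^(0.4 |ΔM|) = 10^0.336 = 2.166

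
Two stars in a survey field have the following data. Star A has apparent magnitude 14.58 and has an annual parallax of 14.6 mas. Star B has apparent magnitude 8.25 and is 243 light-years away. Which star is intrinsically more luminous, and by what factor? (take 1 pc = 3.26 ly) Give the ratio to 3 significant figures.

Star B is more luminous, by a factor of 403.

Star A: p = 14.6 mas = 0.0146″ → d = 1/p = 68.49 pc
Star A: M = m − 5 log₁₀ d + 5 = 14.58 − 5·1.8356 + 5 = 10.402
Star B: d = 243 ly / 3.26 = 74.54 pc
Star B: M = m − 5 log₁₀ d + 5 = 8.25 − 5·1.8724 + 5 = 3.888
ΔM = M_A − M_B = 10.402 − (3.888) = 6.514; smaller M is more luminous → Star B.
L ratio = 10^(0.4 |ΔM|) = 10^2.605 = 403.2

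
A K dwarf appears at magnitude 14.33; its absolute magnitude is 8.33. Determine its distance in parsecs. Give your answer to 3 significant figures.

d ≈ 158 pc

Distance modulus: m − M = 14.33 − (8.33) = 6.000
m − M = 5 log₁₀ d − 5
log₁₀ d = (m − M)/5 + 1 = 2.2000
d = 10^2.2000 = 158.5 pc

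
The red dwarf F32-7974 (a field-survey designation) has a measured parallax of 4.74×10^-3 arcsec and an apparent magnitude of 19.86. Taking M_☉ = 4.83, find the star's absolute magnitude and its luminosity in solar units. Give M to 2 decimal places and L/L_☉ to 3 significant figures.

M ≈ 13.24; L/L_☉ ≈ 4.33×10^-4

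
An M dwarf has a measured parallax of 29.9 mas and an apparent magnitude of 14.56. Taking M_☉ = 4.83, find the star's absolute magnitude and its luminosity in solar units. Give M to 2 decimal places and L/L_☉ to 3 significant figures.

d = 1/p = 1000/29.9 mas = 33.44 pc
M = m − 5 log₁₀ d + 5 = 14.56 − 5·1.5243 + 5 = 11.938
M − M_☉ = 11.938 − 4.83 = 7.108
L/L_☉ = 10^(−0.4 × 7.108) = 1.434×10^-3

M ≈ 11.94; L/L_☉ ≈ 1.43×10^-3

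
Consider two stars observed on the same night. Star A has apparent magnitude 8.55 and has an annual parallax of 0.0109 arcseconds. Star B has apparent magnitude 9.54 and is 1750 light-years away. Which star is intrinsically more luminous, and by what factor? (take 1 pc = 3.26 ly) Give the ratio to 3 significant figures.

Star A: d = 1/p = 1/0.0109″ = 91.74 pc
Star A: M = m − 5 log₁₀ d + 5 = 8.55 − 5·1.9626 + 5 = 3.737
Star B: d = 1750 ly / 3.26 = 536.8 pc
Star B: M = m − 5 log₁₀ d + 5 = 9.54 − 5·2.7298 + 5 = 0.891
ΔM = M_A − M_B = 3.737 − (0.891) = 2.846; smaller M is more luminous → Star B.
L ratio = 10^(0.4 |ΔM|) = 10^1.138 = 13.76

Star B is more luminous, by a factor of 13.8.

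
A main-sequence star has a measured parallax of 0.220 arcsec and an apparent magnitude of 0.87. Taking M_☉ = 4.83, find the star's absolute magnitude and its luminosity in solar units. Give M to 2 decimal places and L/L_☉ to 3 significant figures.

d = 1/p = 1/0.220″ = 4.545 pc
M = m − 5 log₁₀ d + 5 = 0.87 − 5·0.6576 + 5 = 2.582
M − M_☉ = 2.582 − 4.83 = -2.248
L/L_☉ = 10^(−0.4 × -2.248) = 7.928

M ≈ 2.58; L/L_☉ ≈ 7.93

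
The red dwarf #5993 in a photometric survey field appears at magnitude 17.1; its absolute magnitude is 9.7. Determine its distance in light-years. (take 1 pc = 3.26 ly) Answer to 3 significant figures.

d ≈ 985 ly

Distance modulus: m − M = 17.1 − (9.7) = 7.400
m − M = 5 log₁₀ d − 5
log₁₀ d = (m − M)/5 + 1 = 2.4800
d = 10^2.4800 = 302.0 pc
= 984.5 ly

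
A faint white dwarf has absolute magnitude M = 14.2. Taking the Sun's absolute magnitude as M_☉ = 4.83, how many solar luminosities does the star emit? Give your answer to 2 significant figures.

M − M_☉ = 14.2 − 4.83 = 9.370
L/L_☉ = 10^(−0.4 (M − M_☉)) = 10^-3.748 = 1.786×10^-4

L/L_☉ ≈ 1.8×10^-4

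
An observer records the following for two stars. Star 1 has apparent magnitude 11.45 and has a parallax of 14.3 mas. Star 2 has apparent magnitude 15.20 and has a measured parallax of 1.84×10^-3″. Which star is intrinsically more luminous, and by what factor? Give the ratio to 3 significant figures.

Star 1: p = 14.3 mas = 0.0143″ → d = 1/p = 69.93 pc
Star 1: M = m − 5 log₁₀ d + 5 = 11.45 − 5·1.8447 + 5 = 7.227
Star 2: d = 1/p = 1/1.84×10^-3″ = 543.5 pc
Star 2: M = m − 5 log₁₀ d + 5 = 15.20 − 5·2.7352 + 5 = 6.524
ΔM = M_1 − M_2 = 7.227 − (6.524) = 0.703; smaller M is more luminous → Star 2.
L ratio = 10^(0.4 |ΔM|) = 10^0.281 = 1.910

Star 2 is more luminous, by a factor of 1.91.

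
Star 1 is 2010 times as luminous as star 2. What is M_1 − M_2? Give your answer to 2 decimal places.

Pogson: ΔM = −2.5 log₁₀(ratio) = −2.5 log₁₀(2010) = −2.5 × 3.3032 = -8.258
Star 1 is brighter, so it has the smaller magnitude: the difference is negative.

M_1 − M_2 ≈ -8.26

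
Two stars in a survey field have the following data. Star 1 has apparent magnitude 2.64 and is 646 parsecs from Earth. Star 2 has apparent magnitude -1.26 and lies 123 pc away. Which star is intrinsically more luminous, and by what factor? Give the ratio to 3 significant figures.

Star 1: M = m − 5 log₁₀ d + 5 = 2.64 − 5·2.8102 + 5 = -6.411
Star 2: M = m − 5 log₁₀ d + 5 = -1.26 − 5·2.0899 + 5 = -6.710
ΔM = M_1 − M_2 = -6.411 − (-6.710) = 0.298; smaller M is more luminous → Star 2.
L ratio = 10^(0.4 |ΔM|) = 10^0.119 = 1.316

Star 2 is more luminous, by a factor of 1.32.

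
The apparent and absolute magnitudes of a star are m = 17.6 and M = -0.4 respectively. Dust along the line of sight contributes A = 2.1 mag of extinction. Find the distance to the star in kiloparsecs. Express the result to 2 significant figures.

d ≈ 15 kpc

m − M = 5 log₁₀(d/10 pc) + A  ⇒  17.6 − (-0.4) − 2.1 = 5 log₁₀(d/10)
15.900 = 5 log₁₀(d/10)
log₁₀ d = (m − M − A)/5 + 1 = 4.1800
d = 10^4.1800 = 15140 pc
= 15.14 kpc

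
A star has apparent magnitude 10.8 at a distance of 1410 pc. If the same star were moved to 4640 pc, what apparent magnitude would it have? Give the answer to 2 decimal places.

Flux ∝ 1/d², so Δm = 5 log₁₀(d₂/d₁) = 5 log₁₀(4640/1410) = 2.586
m₂ = m₁ + Δm = 10.8 + (2.586) = 13.386

m ≈ 13.39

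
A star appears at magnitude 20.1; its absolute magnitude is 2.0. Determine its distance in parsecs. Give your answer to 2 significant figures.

d ≈ 42000 pc

μ = m − M = 18.100
m − M = 5 log₁₀ d − 5
log₁₀ d = (m − M)/5 + 1 = 4.6200
d = 10^4.6200 = 41690 pc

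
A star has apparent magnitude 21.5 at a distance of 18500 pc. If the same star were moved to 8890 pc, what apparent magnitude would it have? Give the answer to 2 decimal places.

m ≈ 19.91

Flux ∝ 1/d², so Δm = 5 log₁₀(d₂/d₁) = 5 log₁₀(8890/18500) = -1.591
m₂ = m₁ + Δm = 21.5 + (-1.591) = 19.909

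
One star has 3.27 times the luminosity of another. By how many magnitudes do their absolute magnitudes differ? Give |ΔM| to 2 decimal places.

Pogson: ΔM = −2.5 log₁₀(ratio) = −2.5 log₁₀(3.27) = −2.5 × 0.5145 = -1.286

|ΔM| ≈ 1.29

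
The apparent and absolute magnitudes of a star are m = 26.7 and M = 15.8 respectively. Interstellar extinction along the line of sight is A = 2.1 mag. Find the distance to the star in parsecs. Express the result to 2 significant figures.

d ≈ 580 pc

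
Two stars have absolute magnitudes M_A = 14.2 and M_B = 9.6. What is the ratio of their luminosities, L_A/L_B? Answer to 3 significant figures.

L_A/L_B ≈ 0.0145

ΔM = M_A − M_B = 4.6
L_A/L_B = 10^(−0.4 ΔM) = 10^-1.840 = 0.01445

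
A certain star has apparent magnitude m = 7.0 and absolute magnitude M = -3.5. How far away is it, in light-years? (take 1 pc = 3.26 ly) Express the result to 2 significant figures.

d ≈ 4100 ly

Distance modulus: m − M = 7.0 − (-3.5) = 10.500
m − M = 5 log₁₀ d − 5
log₁₀ d = (m − M)/5 + 1 = 3.1000
d = 10^3.1000 = 1259 pc
= 4104 ly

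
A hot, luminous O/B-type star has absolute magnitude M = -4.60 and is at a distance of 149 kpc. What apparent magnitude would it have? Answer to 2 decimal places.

d = 149 kpc = 149000 pc
m = M + 5 log₁₀ d − 5 = -4.60 + 5·5.1732 − 5 = 16.266

m ≈ 16.27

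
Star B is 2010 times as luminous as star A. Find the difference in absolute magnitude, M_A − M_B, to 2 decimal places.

Pogson: ΔM = −2.5 log₁₀(ratio) = −2.5 log₁₀(2010) = −2.5 × 3.3032 = -8.258
Star B is brighter so has the smaller magnitude: M_A − M_B is positive.

M_A − M_B ≈ 8.26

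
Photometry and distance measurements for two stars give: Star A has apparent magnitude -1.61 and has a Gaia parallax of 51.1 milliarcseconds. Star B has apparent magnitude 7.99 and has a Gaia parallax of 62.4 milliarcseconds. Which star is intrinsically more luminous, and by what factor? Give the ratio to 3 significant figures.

Star A is more luminous, by a factor of 10300.

Star A: p = 51.1 mas = 0.0511″ → d = 1/p = 19.57 pc
Star A: M = m − 5 log₁₀ d + 5 = -1.61 − 5·1.2916 + 5 = -3.068
Star B: p = 62.4 mas = 0.0624″ → d = 1/p = 16.03 pc
Star B: M = m − 5 log₁₀ d + 5 = 7.99 − 5·1.2048 + 5 = 6.966
ΔM = M_A − M_B = -3.068 − (6.966) = -10.034; smaller M is more luminous → Star A.
L ratio = 10^(0.4 |ΔM|) = 10^4.014 = 10320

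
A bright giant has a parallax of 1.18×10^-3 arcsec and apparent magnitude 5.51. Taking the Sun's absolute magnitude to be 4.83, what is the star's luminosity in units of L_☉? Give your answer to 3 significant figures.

L/L_☉ ≈ 3840

d = 1/p = 1/1.18×10^-3″ = 847.5 pc
M = m − 5 log₁₀ d + 5 = 5.51 − 5·2.9281 + 5 = -4.131
M − M_☉ = -4.131 − 4.83 = -8.961
L/L_☉ = 10^(−0.4 × -8.961) = 3839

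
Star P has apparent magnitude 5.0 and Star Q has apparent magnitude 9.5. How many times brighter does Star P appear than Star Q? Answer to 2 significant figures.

63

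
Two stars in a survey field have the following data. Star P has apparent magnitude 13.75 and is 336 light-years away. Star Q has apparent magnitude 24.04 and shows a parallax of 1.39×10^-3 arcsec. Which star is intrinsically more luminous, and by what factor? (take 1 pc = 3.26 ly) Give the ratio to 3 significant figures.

Star P is more luminous, by a factor of 268.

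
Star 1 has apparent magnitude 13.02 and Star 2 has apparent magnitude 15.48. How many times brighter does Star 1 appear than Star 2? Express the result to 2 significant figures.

9.6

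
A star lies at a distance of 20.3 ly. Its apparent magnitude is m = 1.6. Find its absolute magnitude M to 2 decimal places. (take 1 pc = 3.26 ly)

d = 20.3 ly / 3.26 = 6.227 pc
5 log₁₀(d/10 pc) = 5 log₁₀(6.227) − 5 = -1.029
M = m − 5 log₁₀(d/10) = 1.6 + 1.029 = 2.629

M ≈ 2.63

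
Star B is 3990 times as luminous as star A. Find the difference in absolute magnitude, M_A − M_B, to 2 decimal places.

M_A − M_B ≈ 9.00

Pogson: ΔM = −2.5 log₁₀(ratio) = −2.5 log₁₀(3990) = −2.5 × 3.6010 = -9.002
Star B is brighter so has the smaller magnitude: M_A − M_B is positive.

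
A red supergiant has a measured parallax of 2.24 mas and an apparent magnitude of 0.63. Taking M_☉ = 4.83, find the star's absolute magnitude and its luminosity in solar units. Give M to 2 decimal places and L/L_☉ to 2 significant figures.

d = 1/p = 1000/2.24 mas = 446.4 pc
M = m − 5 log₁₀ d + 5 = 0.63 − 5·2.6498 + 5 = -7.619
M − M_☉ = -7.619 − 4.83 = -12.449
L/L_☉ = 10^(−0.4 × -12.449) = 95390

M ≈ -7.62; L/L_☉ ≈ 95000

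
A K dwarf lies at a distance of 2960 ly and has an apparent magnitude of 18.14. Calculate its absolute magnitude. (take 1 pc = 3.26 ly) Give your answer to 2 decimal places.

M ≈ 8.35

d = 2960 ly / 3.26 = 908.0 pc
5 log₁₀(d/10 pc) = 5 log₁₀(908.0) − 5 = 9.790
M = m − 5 log₁₀(d/10) = 18.14 − 9.790 = 8.350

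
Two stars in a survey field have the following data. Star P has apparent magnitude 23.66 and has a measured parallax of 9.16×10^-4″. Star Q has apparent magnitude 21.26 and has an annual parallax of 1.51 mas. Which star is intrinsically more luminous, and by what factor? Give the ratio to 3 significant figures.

Star Q is more luminous, by a factor of 3.36.

Star P: d = 1/p = 1/9.16×10^-4″ = 1092 pc
Star P: M = m − 5 log₁₀ d + 5 = 23.66 − 5·3.0381 + 5 = 13.469
Star Q: p = 1.51 mas = 1.51×10^-3″ → d = 1/p = 662.3 pc
Star Q: M = m − 5 log₁₀ d + 5 = 21.26 − 5·2.8210 + 5 = 12.155
ΔM = M_P − M_Q = 13.469 − (12.155) = 1.315; smaller M is more luminous → Star Q.
L ratio = 10^(0.4 |ΔM|) = 10^0.526 = 3.356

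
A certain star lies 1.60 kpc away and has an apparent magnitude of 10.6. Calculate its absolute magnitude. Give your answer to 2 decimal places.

M ≈ -0.42

d = 1.60 kpc = 1600 pc
5 log₁₀(d/10 pc) = 5 log₁₀(1600) − 5 = 11.021
M = m − 5 log₁₀(d/10) = 10.6 − 11.021 = -0.421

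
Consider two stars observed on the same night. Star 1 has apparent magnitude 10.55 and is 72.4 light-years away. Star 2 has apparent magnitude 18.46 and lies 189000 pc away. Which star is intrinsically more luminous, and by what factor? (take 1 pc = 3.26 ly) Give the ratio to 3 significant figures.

Star 1: d = 72.4 ly / 3.26 = 22.21 pc
Star 1: M = m − 5 log₁₀ d + 5 = 10.55 − 5·1.3465 + 5 = 8.817
Star 2: M = m − 5 log₁₀ d + 5 = 18.46 − 5·5.2765 + 5 = -2.922
ΔM = M_1 − M_2 = 8.817 − (-2.922) = 11.740; smaller M is more luminous → Star 2.
L ratio = 10^(0.4 |ΔM|) = 10^4.696 = 49650

Star 2 is more luminous, by a factor of 49600.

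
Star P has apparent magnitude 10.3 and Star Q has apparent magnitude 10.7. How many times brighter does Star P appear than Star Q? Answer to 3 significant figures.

Magnitude difference = -0.4
Flux ratio = 10^(−0.4 Δm) = 10^(−0.4 × -0.4) = 10^0.160 = 1.445

1.45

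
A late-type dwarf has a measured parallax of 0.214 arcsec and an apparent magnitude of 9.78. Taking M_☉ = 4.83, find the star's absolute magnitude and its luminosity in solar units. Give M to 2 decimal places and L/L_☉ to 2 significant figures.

d = 1/p = 1/0.214″ = 4.673 pc
M = m − 5 log₁₀ d + 5 = 9.78 − 5·0.6696 + 5 = 11.432
M − M_☉ = 11.432 − 4.83 = 6.602
L/L_☉ = 10^(−0.4 × 6.602) = 2.287×10^-3

M ≈ 11.43; L/L_☉ ≈ 2.3×10^-3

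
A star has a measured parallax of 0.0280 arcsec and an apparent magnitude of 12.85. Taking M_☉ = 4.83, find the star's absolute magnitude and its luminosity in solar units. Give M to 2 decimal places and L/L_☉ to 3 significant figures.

d = 1/p = 1/0.0280″ = 35.71 pc
M = m − 5 log₁₀ d + 5 = 12.85 − 5·1.5528 + 5 = 10.086
M − M_☉ = 10.086 − 4.83 = 5.256
L/L_☉ = 10^(−0.4 × 5.256) = 7.901×10^-3

M ≈ 10.09; L/L_☉ ≈ 7.90×10^-3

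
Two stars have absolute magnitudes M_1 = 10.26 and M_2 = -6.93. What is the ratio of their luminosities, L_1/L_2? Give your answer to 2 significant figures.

ΔM = M_1 − M_2 = 17.19
L_1/L_2 = 10^(−0.4 ΔM) = 10^-6.876 = 1.330×10^-7

L_1/L_2 ≈ 1.3×10^-7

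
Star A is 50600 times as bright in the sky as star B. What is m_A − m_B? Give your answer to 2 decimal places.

Pogson: Δm = −2.5 log₁₀(ratio) = −2.5 log₁₀(50600) = −2.5 × 4.7042 = -11.760
Star A is brighter, so it has the smaller magnitude: the difference is negative.

m_A − m_B ≈ -11.76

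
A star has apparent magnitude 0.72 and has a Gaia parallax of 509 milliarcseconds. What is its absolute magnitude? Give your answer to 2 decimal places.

M ≈ 4.25

p = 509 mas = 0.509″ → d = 1/p = 1.965 pc
5 log₁₀(d/10 pc) = 5 log₁₀(1.965) − 5 = -3.534
M = m − 5 log₁₀(d/10) = 0.72 + 3.534 = 4.254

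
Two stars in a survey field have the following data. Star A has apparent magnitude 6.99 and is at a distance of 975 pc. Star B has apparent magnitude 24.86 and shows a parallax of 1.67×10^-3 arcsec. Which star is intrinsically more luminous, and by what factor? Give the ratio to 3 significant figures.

Star A: M = m − 5 log₁₀ d + 5 = 6.99 − 5·2.9890 + 5 = -2.955
Star B: d = 1/p = 1/1.67×10^-3″ = 598.8 pc
Star B: M = m − 5 log₁₀ d + 5 = 24.86 − 5·2.7773 + 5 = 15.974
ΔM = M_A − M_B = -2.955 − (15.974) = -18.929; smaller M is more luminous → Star A.
L ratio = 10^(0.4 |ΔM|) = 10^7.571 = 3.728×10^7

Star A is more luminous, by a factor of 3.73×10^7.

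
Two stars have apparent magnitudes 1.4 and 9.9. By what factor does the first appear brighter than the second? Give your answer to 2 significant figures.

2500

Δm = 1.4 − (9.9) = -8.5
Flux ratio = 10^(−0.4 Δm) = 10^(−0.4 × -8.5) = 10^3.400 = 2512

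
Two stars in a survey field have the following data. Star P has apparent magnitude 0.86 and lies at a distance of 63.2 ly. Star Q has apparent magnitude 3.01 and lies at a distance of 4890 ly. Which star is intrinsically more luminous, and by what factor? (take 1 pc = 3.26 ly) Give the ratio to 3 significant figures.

Star Q is more luminous, by a factor of 826.

Star P: d = 63.2 ly / 3.26 = 19.39 pc
Star P: M = m − 5 log₁₀ d + 5 = 0.86 − 5·1.2875 + 5 = -0.577
Star Q: d = 4890 ly / 3.26 = 1500 pc
Star Q: M = m − 5 log₁₀ d + 5 = 3.01 − 5·3.1761 + 5 = -7.870
ΔM = M_P − M_Q = -0.577 − (-7.870) = 7.293; smaller M is more luminous → Star Q.
L ratio = 10^(0.4 |ΔM|) = 10^2.917 = 826.4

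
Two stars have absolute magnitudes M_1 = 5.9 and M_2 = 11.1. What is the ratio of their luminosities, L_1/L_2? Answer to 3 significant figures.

L_1/L_2 ≈ 120

ΔM = M_1 − M_2 = -5.2
L_1/L_2 = 10^(−0.4 ΔM) = 10^2.080 = 120.2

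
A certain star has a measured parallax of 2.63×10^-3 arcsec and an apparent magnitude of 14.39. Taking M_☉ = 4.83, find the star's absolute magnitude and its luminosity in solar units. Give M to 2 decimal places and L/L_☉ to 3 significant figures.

d = 1/p = 1/2.63×10^-3″ = 380.2 pc
M = m − 5 log₁₀ d + 5 = 14.39 − 5·2.5800 + 5 = 6.490
M − M_☉ = 6.490 − 4.83 = 1.660
L/L_☉ = 10^(−0.4 × 1.660) = 0.2168

M ≈ 6.49; L/L_☉ ≈ 0.217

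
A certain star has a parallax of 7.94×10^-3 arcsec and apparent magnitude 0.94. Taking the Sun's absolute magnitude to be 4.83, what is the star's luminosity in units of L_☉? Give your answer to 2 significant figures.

d = 1/p = 1/7.94×10^-3″ = 125.9 pc
M = m − 5 log₁₀ d + 5 = 0.94 − 5·2.1002 + 5 = -4.561
M − M_☉ = -4.561 − 4.83 = -9.391
L/L_☉ = 10^(−0.4 × -9.391) = 5706

L/L_☉ ≈ 5700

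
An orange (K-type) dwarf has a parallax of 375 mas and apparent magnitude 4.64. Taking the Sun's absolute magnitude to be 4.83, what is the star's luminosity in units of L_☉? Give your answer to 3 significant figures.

d = 1/p = 1000/375 mas = 2.667 pc
M = m − 5 log₁₀ d + 5 = 4.64 − 5·0.4260 + 5 = 7.510
M − M_☉ = 7.510 − 4.83 = 2.680
L/L_☉ = 10^(−0.4 × 2.680) = 0.08471

L/L_☉ ≈ 0.0847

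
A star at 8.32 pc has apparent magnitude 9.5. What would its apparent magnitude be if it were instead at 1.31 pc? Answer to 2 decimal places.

m ≈ 5.49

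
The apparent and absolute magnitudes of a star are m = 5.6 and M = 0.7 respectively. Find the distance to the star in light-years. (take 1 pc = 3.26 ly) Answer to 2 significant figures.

d ≈ 310 ly

Distance modulus: m − M = 5.6 − (0.7) = 4.900
m − M = 5 log₁₀ d − 5
log₁₀ d = (m − M)/5 + 1 = 1.9800
d = 10^1.9800 = 95.50 pc
= 311.3 ly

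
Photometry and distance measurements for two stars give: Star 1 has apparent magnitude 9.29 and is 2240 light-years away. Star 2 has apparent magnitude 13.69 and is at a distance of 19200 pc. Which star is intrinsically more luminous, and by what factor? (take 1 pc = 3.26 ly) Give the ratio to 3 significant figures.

Star 2 is more luminous, by a factor of 13.6.

Star 1: d = 2240 ly / 3.26 = 687.1 pc
Star 1: M = m − 5 log₁₀ d + 5 = 9.29 − 5·2.8370 + 5 = 0.105
Star 2: M = m − 5 log₁₀ d + 5 = 13.69 − 5·4.2833 + 5 = -2.727
ΔM = M_1 − M_2 = 0.105 − (-2.727) = 2.831; smaller M is more luminous → Star 2.
L ratio = 10^(0.4 |ΔM|) = 10^1.133 = 13.57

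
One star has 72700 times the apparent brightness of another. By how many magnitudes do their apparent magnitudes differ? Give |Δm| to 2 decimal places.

|Δm| ≈ 12.15

Pogson: Δm = −2.5 log₁₀(ratio) = −2.5 log₁₀(72700) = −2.5 × 4.8615 = -12.154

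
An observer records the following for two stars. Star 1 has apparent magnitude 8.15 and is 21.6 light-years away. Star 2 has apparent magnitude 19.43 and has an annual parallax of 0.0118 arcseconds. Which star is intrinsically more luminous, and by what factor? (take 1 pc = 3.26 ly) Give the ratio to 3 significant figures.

Star 1 is more luminous, by a factor of 199.

Star 1: d = 21.6 ly / 3.26 = 6.626 pc
Star 1: M = m − 5 log₁₀ d + 5 = 8.15 − 5·0.8212 + 5 = 9.044
Star 2: d = 1/p = 1/0.0118″ = 84.75 pc
Star 2: M = m − 5 log₁₀ d + 5 = 19.43 − 5·1.9281 + 5 = 14.789
ΔM = M_1 − M_2 = 9.044 − (14.789) = -5.746; smaller M is more luminous → Star 1.
L ratio = 10^(0.4 |ΔM|) = 10^2.298 = 198.7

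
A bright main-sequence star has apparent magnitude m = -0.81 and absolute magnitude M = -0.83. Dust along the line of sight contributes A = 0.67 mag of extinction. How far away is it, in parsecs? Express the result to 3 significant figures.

m − M = 5 log₁₀(d/10 pc) + A  ⇒  -0.81 − (-0.83) − 0.67 = 5 log₁₀(d/10)
-0.650 = 5 log₁₀(d/10)
log₁₀ d = (m − M − A)/5 + 1 = 0.8700
d = 10^0.8700 = 7.413 pc

d ≈ 7.41 pc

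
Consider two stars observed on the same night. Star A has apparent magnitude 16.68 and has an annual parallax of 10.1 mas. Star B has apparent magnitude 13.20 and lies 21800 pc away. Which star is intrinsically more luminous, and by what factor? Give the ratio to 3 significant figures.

Star A: p = 10.1 mas = 0.0101″ → d = 1/p = 99.01 pc
Star A: M = m − 5 log₁₀ d + 5 = 16.68 − 5·1.9957 + 5 = 11.702
Star B: M = m − 5 log₁₀ d + 5 = 13.20 − 5·4.3385 + 5 = -3.492
ΔM = M_A − M_B = 11.702 − (-3.492) = 15.194; smaller M is more luminous → Star B.
L ratio = 10^(0.4 |ΔM|) = 10^6.078 = 1.196×10^6

Star B is more luminous, by a factor of 1.20×10^6.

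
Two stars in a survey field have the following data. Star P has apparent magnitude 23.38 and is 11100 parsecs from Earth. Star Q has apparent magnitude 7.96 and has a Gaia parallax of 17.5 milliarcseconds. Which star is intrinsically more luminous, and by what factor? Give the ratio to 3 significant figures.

Star Q is more luminous, by a factor of 39.0.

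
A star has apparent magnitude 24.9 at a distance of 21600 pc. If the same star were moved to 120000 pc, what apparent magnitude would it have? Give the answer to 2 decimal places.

m ≈ 28.62

Flux ∝ 1/d², so Δm = 5 log₁₀(d₂/d₁) = 5 log₁₀(120000/21600) = 3.724
m₂ = m₁ + Δm = 24.9 + (3.724) = 28.624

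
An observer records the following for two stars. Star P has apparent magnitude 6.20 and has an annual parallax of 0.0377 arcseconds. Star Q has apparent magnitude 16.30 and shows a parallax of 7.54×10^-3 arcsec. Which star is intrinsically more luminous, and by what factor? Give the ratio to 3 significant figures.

Star P is more luminous, by a factor of 439.

Star P: d = 1/p = 1/0.0377″ = 26.53 pc
Star P: M = m − 5 log₁₀ d + 5 = 6.20 − 5·1.4237 + 5 = 4.082
Star Q: d = 1/p = 1/7.54×10^-3″ = 132.6 pc
Star Q: M = m − 5 log₁₀ d + 5 = 16.30 − 5·2.1226 + 5 = 10.687
ΔM = M_P − M_Q = 4.082 − (10.687) = -6.605; smaller M is more luminous → Star P.
L ratio = 10^(0.4 |ΔM|) = 10^2.642 = 438.6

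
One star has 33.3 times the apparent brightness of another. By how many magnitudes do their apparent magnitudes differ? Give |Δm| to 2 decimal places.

|Δm| ≈ 3.81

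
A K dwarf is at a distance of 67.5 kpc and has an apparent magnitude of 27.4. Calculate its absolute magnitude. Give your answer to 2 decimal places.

M ≈ 8.25

d = 67.5 kpc = 67500 pc
5 log₁₀(d/10 pc) = 5 log₁₀(67500) − 5 = 19.147
M = m − 5 log₁₀(d/10) = 27.4 − 19.147 = 8.253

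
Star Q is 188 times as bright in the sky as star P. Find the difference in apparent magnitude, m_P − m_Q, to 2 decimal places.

m_P − m_Q ≈ 5.69

Pogson: Δm = −2.5 log₁₀(ratio) = −2.5 log₁₀(188) = −2.5 × 2.2742 = -5.685
Star Q is brighter so has the smaller magnitude: m_P − m_Q is positive.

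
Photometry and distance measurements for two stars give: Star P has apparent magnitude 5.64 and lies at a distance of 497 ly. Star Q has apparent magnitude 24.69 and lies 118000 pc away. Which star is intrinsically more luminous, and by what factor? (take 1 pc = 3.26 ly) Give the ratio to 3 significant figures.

Star P: d = 497 ly / 3.26 = 152.5 pc
Star P: M = m − 5 log₁₀ d + 5 = 5.64 − 5·2.1831 + 5 = -0.276
Star Q: M = m − 5 log₁₀ d + 5 = 24.69 − 5·5.0719 + 5 = 4.331
ΔM = M_P − M_Q = -0.276 − (4.331) = -4.606; smaller M is more luminous → Star P.
L ratio = 10^(0.4 |ΔM|) = 10^1.843 = 69.58

Star P is more luminous, by a factor of 69.6.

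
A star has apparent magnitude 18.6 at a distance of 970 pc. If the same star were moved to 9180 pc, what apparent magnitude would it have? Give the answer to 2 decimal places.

m ≈ 23.48

Flux ∝ 1/d², so Δm = 5 log₁₀(d₂/d₁) = 5 log₁₀(9180/970) = 4.880
m₂ = m₁ + Δm = 18.6 + (4.880) = 23.480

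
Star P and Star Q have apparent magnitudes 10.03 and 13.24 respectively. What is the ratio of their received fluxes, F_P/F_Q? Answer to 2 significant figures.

Δm = 10.03 − (13.24) = -3.21
Flux ratio = 10^(−0.4 Δm) = 10^(−0.4 × -3.21) = 10^1.284 = 19.23

F_P/F_Q ≈ 19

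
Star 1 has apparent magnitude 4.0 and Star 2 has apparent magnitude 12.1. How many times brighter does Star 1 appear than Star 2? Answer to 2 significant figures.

1700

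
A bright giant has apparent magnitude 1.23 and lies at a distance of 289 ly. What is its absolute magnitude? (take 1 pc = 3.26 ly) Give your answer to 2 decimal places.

d = 289 ly / 3.26 = 88.65 pc
5 log₁₀(d/10 pc) = 5 log₁₀(88.65) − 5 = 4.738
M = m − 5 log₁₀(d/10) = 1.23 − 4.738 = -3.508

M ≈ -3.51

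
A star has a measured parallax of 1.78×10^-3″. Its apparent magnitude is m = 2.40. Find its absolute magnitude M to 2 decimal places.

d = 1/p = 1/1.78×10^-3″ = 561.8 pc
5 log₁₀(d/10 pc) = 5 log₁₀(561.8) − 5 = 8.748
M = m − 5 log₁₀(d/10) = 2.40 − 8.748 = -6.348

M ≈ -6.35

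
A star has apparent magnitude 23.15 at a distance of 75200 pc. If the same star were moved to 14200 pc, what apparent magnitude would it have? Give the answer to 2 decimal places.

Flux ∝ 1/d², so Δm = 5 log₁₀(d₂/d₁) = 5 log₁₀(14200/75200) = -3.620
m₂ = m₁ + Δm = 23.15 + (-3.620) = 19.530

m ≈ 19.53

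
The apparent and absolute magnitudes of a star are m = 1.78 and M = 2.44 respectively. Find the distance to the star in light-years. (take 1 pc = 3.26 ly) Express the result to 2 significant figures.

d ≈ 24 ly

μ = m − M = -0.660
m − M = 5 log₁₀ d − 5
log₁₀ d = (m − M)/5 + 1 = 0.8680
d = 10^0.8680 = 7.379 pc
= 24.06 ly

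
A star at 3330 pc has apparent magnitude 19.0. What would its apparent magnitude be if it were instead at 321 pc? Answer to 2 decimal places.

Flux ∝ 1/d², so Δm = 5 log₁₀(d₂/d₁) = 5 log₁₀(321/3330) = -5.080
m₂ = m₁ + Δm = 19.0 + (-5.080) = 13.920

m ≈ 13.92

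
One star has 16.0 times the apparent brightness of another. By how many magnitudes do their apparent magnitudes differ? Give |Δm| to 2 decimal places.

Pogson: Δm = −2.5 log₁₀(ratio) = −2.5 log₁₀(16.0) = −2.5 × 1.2041 = -3.010

|Δm| ≈ 3.01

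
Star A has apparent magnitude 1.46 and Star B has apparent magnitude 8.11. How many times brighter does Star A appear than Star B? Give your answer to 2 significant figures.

460

Δm = 1.46 − (8.11) = -6.65
Flux ratio = 10^(−0.4 Δm) = 10^(−0.4 × -6.65) = 10^2.660 = 457.1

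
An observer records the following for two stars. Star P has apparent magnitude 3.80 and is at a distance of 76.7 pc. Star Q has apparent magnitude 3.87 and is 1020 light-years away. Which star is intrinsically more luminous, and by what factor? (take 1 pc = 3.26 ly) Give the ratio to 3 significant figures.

Star Q is more luminous, by a factor of 15.6.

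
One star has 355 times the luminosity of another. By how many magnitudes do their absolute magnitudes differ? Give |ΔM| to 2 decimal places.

Pogson: ΔM = −2.5 log₁₀(ratio) = −2.5 log₁₀(355) = −2.5 × 2.5502 = -6.376

|ΔM| ≈ 6.38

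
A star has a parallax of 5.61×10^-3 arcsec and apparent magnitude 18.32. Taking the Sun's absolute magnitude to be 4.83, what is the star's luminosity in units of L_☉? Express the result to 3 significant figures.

d = 1/p = 1/5.61×10^-3″ = 178.3 pc
M = m − 5 log₁₀ d + 5 = 18.32 − 5·2.2510 + 5 = 12.065
M − M_☉ = 12.065 − 4.83 = 7.235
L/L_☉ = 10^(−0.4 × 7.235) = 1.277×10^-3

L/L_☉ ≈ 1.28×10^-3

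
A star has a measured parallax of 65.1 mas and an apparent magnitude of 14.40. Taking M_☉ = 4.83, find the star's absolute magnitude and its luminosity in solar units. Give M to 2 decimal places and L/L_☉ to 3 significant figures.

M ≈ 13.47; L/L_☉ ≈ 3.51×10^-4

d = 1/p = 1000/65.1 mas = 15.36 pc
M = m − 5 log₁₀ d + 5 = 14.40 − 5·1.1864 + 5 = 13.468
M − M_☉ = 13.468 − 4.83 = 8.638
L/L_☉ = 10^(−0.4 × 8.638) = 3.506×10^-4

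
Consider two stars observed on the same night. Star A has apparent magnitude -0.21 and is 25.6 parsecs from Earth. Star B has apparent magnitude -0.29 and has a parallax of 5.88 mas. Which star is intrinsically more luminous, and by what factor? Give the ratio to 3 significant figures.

Star A: M = m − 5 log₁₀ d + 5 = -0.21 − 5·1.4082 + 5 = -2.251
Star B: p = 5.88 mas = 5.88×10^-3″ → d = 1/p = 170.1 pc
Star B: M = m − 5 log₁₀ d + 5 = -0.29 − 5·2.2306 + 5 = -6.443
ΔM = M_A − M_B = -2.251 − (-6.443) = 4.192; smaller M is more luminous → Star B.
L ratio = 10^(0.4 |ΔM|) = 10^1.677 = 47.51

Star B is more luminous, by a factor of 47.5.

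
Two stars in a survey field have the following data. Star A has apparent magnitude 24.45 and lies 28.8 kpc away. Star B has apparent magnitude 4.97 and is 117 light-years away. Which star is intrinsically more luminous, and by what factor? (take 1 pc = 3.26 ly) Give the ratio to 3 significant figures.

Star A: d = 28.8 kpc = 28800 pc
Star A: M = m − 5 log₁₀ d + 5 = 24.45 − 5·4.4594 + 5 = 7.153
Star B: d = 117 ly / 3.26 = 35.89 pc
Star B: M = m − 5 log₁₀ d + 5 = 4.97 − 5·1.5550 + 5 = 2.195
ΔM = M_A − M_B = 7.153 − (2.195) = 4.958; smaller M is more luminous → Star B.
L ratio = 10^(0.4 |ΔM|) = 10^1.983 = 96.19

Star B is more luminous, by a factor of 96.2.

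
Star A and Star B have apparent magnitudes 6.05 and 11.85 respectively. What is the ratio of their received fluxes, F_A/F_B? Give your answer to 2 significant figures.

Magnitude difference = -5.80
Flux ratio = 10^(−0.4 Δm) = 10^(−0.4 × -5.80) = 10^2.320 = 208.9

F_A/F_B ≈ 210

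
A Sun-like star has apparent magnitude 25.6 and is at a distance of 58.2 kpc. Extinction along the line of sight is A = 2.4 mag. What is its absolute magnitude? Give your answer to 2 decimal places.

d = 58.2 kpc = 58200 pc
5 log₁₀(d/10 pc) = 5 log₁₀(58200) − 5 = 18.825
M = m − 5 log₁₀(d/10) − A = 25.6 − 18.825 − 2.4 = 4.375

M ≈ 4.38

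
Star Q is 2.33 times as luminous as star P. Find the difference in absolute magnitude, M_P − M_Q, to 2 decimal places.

Pogson: ΔM = −2.5 log₁₀(ratio) = −2.5 log₁₀(2.33) = −2.5 × 0.3674 = -0.918
Star Q is brighter so has the smaller magnitude: M_P − M_Q is positive.

M_P − M_Q ≈ 0.92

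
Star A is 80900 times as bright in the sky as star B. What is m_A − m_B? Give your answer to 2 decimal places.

Pogson: Δm = −2.5 log₁₀(ratio) = −2.5 log₁₀(80900) = −2.5 × 4.9079 = -12.270
Star A is brighter, so it has the smaller magnitude: the difference is negative.

m_A − m_B ≈ -12.27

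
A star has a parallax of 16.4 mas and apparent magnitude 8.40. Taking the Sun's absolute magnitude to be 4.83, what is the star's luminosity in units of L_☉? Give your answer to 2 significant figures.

L/L_☉ ≈ 1.4

d = 1/p = 1000/16.4 mas = 60.98 pc
M = m − 5 log₁₀ d + 5 = 8.40 − 5·1.7852 + 5 = 4.474
M − M_☉ = 4.474 − 4.83 = -0.356
L/L_☉ = 10^(−0.4 × -0.356) = 1.388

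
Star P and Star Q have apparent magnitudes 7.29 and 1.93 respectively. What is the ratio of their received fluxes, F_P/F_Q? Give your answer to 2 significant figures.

F_P/F_Q ≈ 7.2×10^-3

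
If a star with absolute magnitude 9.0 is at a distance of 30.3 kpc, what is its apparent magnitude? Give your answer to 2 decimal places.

m ≈ 26.41

d = 30.3 kpc = 30300 pc
m = M + 5 log₁₀ d − 5 = 9.0 + 5·4.4814 − 5 = 26.407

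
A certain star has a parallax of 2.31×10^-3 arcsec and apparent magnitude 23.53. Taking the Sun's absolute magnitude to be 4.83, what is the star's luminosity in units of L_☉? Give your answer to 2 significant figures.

L/L_☉ ≈ 6.2×10^-5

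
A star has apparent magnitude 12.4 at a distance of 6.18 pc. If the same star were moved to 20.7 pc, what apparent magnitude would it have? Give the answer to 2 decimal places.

m ≈ 15.02

Flux ∝ 1/d², so Δm = 5 log₁₀(d₂/d₁) = 5 log₁₀(20.7/6.18) = 2.625
m₂ = m₁ + Δm = 12.4 + (2.625) = 15.025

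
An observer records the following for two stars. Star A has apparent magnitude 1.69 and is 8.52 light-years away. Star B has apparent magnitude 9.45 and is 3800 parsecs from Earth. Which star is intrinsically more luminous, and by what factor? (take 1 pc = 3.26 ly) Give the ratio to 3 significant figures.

Star B is more luminous, by a factor of 1660.

Star A: d = 8.52 ly / 3.26 = 2.613 pc
Star A: M = m − 5 log₁₀ d + 5 = 1.69 − 5·0.4172 + 5 = 4.604
Star B: M = m − 5 log₁₀ d + 5 = 9.45 − 5·3.5798 + 5 = -3.449
ΔM = M_A − M_B = 4.604 − (-3.449) = 8.053; smaller M is more luminous → Star B.
L ratio = 10^(0.4 |ΔM|) = 10^3.221 = 1664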